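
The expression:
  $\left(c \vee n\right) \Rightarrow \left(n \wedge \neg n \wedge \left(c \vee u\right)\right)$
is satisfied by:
  {n: False, c: False}


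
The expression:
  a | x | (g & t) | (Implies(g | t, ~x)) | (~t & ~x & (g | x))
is always true.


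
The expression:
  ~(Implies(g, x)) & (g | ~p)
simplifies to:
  g & ~x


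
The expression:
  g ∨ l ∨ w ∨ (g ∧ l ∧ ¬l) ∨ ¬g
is always true.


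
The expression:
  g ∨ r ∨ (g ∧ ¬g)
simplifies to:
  g ∨ r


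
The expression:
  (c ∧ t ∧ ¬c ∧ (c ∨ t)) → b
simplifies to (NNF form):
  True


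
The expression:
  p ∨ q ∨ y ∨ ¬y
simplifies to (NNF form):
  True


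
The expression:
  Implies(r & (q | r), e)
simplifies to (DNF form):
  e | ~r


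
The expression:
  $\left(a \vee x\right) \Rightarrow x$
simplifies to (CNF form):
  $x \vee \neg a$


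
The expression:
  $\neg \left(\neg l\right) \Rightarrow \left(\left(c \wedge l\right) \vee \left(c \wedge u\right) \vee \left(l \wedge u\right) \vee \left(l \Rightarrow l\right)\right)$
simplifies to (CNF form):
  $\text{True}$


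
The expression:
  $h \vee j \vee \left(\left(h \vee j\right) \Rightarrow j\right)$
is always true.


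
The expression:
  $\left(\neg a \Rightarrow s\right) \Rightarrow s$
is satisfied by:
  {s: True, a: False}
  {a: False, s: False}
  {a: True, s: True}


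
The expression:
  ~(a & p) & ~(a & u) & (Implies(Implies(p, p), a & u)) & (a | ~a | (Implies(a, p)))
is never true.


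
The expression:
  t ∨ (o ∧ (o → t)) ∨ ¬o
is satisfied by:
  {t: True, o: False}
  {o: False, t: False}
  {o: True, t: True}


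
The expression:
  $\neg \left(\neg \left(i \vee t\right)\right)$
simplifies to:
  $i \vee t$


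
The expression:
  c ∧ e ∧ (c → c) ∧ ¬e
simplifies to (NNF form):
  False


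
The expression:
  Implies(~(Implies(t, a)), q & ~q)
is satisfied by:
  {a: True, t: False}
  {t: False, a: False}
  {t: True, a: True}


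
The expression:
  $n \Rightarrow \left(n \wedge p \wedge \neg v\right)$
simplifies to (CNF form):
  $\left(p \vee \neg n\right) \wedge \left(\neg n \vee \neg v\right)$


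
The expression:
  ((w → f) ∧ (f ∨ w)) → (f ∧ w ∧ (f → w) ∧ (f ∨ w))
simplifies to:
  w ∨ ¬f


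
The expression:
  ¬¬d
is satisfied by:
  {d: True}


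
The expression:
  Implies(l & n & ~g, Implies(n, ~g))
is always true.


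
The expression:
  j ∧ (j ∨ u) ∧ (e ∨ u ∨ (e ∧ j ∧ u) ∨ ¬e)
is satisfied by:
  {j: True}


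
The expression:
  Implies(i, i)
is always true.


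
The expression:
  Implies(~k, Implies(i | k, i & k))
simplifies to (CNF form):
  k | ~i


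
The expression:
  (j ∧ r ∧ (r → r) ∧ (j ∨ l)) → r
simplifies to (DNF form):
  True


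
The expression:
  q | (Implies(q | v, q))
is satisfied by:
  {q: True, v: False}
  {v: False, q: False}
  {v: True, q: True}


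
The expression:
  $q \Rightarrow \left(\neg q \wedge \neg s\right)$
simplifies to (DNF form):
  $\neg q$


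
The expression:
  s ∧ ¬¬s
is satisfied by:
  {s: True}


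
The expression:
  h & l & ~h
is never true.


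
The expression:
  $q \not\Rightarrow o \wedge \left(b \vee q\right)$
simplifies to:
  $q \wedge \neg o$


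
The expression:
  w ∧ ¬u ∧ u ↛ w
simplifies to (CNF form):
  False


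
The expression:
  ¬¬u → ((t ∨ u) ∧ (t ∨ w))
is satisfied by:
  {t: True, w: True, u: False}
  {t: True, u: False, w: False}
  {w: True, u: False, t: False}
  {w: False, u: False, t: False}
  {t: True, w: True, u: True}
  {t: True, u: True, w: False}
  {w: True, u: True, t: False}


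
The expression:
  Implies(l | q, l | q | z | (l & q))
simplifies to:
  True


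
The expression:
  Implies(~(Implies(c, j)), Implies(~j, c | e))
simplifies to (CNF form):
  True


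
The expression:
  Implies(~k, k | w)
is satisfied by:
  {k: True, w: True}
  {k: True, w: False}
  {w: True, k: False}


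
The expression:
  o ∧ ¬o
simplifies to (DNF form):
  False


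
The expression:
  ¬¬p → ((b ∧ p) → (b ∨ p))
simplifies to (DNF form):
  True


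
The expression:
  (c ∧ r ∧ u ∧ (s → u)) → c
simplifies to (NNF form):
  True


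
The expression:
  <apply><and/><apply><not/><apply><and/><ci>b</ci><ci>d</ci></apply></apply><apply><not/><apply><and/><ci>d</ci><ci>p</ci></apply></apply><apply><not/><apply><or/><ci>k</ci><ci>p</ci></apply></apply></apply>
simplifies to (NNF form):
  <apply><and/><apply><not/><ci>k</ci></apply><apply><not/><ci>p</ci></apply><apply><or/><apply><not/><ci>b</ci></apply><apply><not/><ci>d</ci></apply></apply></apply>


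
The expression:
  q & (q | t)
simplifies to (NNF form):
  q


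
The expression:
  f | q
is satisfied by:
  {q: True, f: True}
  {q: True, f: False}
  {f: True, q: False}


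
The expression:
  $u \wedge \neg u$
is never true.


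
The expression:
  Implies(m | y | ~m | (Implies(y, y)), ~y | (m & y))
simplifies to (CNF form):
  m | ~y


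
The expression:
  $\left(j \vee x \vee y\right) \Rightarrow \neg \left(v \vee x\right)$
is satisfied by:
  {x: False, y: False, v: False, j: False}
  {j: True, x: False, y: False, v: False}
  {y: True, j: False, x: False, v: False}
  {j: True, y: True, x: False, v: False}
  {v: True, j: False, x: False, y: False}


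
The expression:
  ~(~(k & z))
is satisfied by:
  {z: True, k: True}


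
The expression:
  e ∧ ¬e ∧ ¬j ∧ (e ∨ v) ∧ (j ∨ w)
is never true.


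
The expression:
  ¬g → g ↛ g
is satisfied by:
  {g: True}


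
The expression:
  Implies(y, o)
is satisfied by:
  {o: True, y: False}
  {y: False, o: False}
  {y: True, o: True}


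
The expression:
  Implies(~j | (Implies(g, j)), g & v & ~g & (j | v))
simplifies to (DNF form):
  False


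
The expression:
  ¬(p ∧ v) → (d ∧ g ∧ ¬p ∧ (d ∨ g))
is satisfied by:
  {d: True, p: True, v: True, g: True}
  {d: True, p: True, v: True, g: False}
  {p: True, v: True, g: True, d: False}
  {p: True, v: True, g: False, d: False}
  {d: True, v: True, g: True, p: False}
  {d: True, g: True, v: False, p: False}


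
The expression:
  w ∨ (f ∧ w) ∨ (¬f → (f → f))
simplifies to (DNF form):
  True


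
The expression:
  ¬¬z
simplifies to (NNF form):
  z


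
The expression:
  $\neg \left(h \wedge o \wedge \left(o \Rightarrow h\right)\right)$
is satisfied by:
  {h: False, o: False}
  {o: True, h: False}
  {h: True, o: False}


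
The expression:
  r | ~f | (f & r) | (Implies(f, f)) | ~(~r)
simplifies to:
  True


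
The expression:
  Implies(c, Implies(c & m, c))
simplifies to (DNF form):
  True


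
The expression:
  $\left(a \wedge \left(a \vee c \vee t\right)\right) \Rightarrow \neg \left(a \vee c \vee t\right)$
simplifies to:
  $\neg a$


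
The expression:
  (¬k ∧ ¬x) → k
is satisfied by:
  {x: True, k: True}
  {x: True, k: False}
  {k: True, x: False}


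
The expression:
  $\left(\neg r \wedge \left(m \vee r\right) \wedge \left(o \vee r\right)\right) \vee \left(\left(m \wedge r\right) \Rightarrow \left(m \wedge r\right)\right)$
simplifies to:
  $\text{True}$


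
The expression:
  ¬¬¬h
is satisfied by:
  {h: False}


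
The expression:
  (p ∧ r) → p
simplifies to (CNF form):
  True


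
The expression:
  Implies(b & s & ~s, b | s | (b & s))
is always true.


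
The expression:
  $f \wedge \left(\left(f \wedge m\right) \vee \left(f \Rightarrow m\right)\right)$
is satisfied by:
  {m: True, f: True}


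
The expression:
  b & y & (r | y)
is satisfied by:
  {b: True, y: True}


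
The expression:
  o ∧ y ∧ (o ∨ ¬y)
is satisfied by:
  {o: True, y: True}


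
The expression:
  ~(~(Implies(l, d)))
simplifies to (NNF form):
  d | ~l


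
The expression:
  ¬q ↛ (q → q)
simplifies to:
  False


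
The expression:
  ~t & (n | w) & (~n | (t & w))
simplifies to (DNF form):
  w & ~n & ~t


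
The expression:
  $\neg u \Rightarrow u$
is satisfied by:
  {u: True}


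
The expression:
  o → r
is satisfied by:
  {r: True, o: False}
  {o: False, r: False}
  {o: True, r: True}


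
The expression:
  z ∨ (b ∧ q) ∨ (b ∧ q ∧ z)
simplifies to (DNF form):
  z ∨ (b ∧ q)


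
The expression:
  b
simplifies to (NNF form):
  b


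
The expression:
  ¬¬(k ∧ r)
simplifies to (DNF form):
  k ∧ r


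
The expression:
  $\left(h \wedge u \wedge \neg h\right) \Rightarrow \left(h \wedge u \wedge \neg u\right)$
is always true.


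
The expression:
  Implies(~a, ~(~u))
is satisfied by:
  {a: True, u: True}
  {a: True, u: False}
  {u: True, a: False}


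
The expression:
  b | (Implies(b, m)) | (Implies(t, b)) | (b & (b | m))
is always true.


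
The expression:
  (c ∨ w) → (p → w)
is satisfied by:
  {w: True, p: False, c: False}
  {p: False, c: False, w: False}
  {w: True, c: True, p: False}
  {c: True, p: False, w: False}
  {w: True, p: True, c: False}
  {p: True, w: False, c: False}
  {w: True, c: True, p: True}


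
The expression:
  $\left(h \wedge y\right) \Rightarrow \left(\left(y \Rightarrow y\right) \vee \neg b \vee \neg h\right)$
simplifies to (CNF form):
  $\text{True}$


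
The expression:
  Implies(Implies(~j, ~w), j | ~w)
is always true.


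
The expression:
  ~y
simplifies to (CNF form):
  ~y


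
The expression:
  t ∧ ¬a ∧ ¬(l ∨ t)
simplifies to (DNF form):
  False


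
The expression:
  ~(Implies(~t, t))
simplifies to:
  ~t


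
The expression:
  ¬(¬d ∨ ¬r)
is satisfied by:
  {r: True, d: True}


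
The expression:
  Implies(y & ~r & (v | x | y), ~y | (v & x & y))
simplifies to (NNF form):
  r | ~y | (v & x)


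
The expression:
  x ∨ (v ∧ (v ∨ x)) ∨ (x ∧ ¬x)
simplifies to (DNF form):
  v ∨ x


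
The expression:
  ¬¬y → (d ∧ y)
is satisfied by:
  {d: True, y: False}
  {y: False, d: False}
  {y: True, d: True}


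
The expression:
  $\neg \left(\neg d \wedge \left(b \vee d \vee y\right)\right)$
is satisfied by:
  {d: True, y: False, b: False}
  {b: True, d: True, y: False}
  {d: True, y: True, b: False}
  {b: True, d: True, y: True}
  {b: False, y: False, d: False}


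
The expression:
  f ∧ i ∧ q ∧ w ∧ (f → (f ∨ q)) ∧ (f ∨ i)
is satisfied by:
  {i: True, w: True, q: True, f: True}


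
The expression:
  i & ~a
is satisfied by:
  {i: True, a: False}


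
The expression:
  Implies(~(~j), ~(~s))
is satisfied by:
  {s: True, j: False}
  {j: False, s: False}
  {j: True, s: True}


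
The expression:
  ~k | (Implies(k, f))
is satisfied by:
  {f: True, k: False}
  {k: False, f: False}
  {k: True, f: True}


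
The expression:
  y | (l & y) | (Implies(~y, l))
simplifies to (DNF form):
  l | y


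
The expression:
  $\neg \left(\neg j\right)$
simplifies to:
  $j$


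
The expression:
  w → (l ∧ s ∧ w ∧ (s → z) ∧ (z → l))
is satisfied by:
  {z: True, l: True, s: True, w: False}
  {z: True, l: True, s: False, w: False}
  {z: True, s: True, l: False, w: False}
  {z: True, s: False, l: False, w: False}
  {l: True, s: True, z: False, w: False}
  {l: True, z: False, s: False, w: False}
  {l: False, s: True, z: False, w: False}
  {l: False, z: False, s: False, w: False}
  {z: True, w: True, l: True, s: True}


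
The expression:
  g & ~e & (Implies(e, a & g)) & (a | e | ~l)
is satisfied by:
  {a: True, g: True, e: False, l: False}
  {g: True, a: False, e: False, l: False}
  {a: True, l: True, g: True, e: False}


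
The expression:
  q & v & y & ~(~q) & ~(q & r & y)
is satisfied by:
  {v: True, y: True, q: True, r: False}


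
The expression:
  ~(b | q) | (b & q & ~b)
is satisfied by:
  {q: False, b: False}


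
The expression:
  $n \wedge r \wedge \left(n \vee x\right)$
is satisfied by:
  {r: True, n: True}


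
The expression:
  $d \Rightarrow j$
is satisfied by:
  {j: True, d: False}
  {d: False, j: False}
  {d: True, j: True}


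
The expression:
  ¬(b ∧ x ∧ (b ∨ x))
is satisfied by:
  {x: False, b: False}
  {b: True, x: False}
  {x: True, b: False}


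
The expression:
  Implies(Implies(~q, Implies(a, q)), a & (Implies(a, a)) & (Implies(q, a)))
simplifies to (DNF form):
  a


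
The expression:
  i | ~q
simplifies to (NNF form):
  i | ~q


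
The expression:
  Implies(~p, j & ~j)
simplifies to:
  p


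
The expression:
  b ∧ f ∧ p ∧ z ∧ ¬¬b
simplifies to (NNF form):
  b ∧ f ∧ p ∧ z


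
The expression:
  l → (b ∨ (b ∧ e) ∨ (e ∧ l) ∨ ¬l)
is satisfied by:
  {b: True, e: True, l: False}
  {b: True, l: False, e: False}
  {e: True, l: False, b: False}
  {e: False, l: False, b: False}
  {b: True, e: True, l: True}
  {b: True, l: True, e: False}
  {e: True, l: True, b: False}


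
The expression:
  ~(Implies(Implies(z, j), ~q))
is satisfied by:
  {j: True, q: True, z: False}
  {q: True, z: False, j: False}
  {z: True, j: True, q: True}


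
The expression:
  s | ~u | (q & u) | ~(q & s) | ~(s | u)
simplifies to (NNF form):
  True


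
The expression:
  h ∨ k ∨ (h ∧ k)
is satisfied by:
  {k: True, h: True}
  {k: True, h: False}
  {h: True, k: False}


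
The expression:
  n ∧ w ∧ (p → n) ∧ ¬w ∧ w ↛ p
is never true.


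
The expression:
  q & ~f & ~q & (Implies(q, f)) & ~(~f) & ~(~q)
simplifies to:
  False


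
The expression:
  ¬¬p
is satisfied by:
  {p: True}


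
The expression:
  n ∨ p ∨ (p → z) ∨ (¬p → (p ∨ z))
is always true.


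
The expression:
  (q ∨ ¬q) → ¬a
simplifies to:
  ¬a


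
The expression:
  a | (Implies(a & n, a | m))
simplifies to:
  True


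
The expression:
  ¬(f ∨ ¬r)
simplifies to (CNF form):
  r ∧ ¬f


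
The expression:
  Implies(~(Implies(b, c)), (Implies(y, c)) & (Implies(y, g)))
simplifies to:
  c | ~b | ~y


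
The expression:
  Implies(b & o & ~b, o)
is always true.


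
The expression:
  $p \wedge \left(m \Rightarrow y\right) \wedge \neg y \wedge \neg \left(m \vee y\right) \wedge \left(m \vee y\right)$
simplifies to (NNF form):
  $\text{False}$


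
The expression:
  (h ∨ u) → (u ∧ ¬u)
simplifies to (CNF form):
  ¬h ∧ ¬u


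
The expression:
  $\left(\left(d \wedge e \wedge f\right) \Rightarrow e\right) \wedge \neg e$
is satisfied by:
  {e: False}


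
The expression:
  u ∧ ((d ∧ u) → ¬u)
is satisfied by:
  {u: True, d: False}


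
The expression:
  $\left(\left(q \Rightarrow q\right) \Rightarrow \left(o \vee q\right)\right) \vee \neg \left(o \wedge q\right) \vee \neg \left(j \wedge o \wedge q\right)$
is always true.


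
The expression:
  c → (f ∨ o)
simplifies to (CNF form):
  f ∨ o ∨ ¬c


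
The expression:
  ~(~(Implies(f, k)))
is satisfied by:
  {k: True, f: False}
  {f: False, k: False}
  {f: True, k: True}


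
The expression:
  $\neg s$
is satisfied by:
  {s: False}


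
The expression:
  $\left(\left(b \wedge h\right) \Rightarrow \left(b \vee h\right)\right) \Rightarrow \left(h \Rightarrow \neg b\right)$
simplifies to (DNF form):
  $\neg b \vee \neg h$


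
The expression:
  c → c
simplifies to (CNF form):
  True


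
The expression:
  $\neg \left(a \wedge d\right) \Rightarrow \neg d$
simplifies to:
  $a \vee \neg d$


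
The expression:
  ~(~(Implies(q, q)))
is always true.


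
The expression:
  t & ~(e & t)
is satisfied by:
  {t: True, e: False}


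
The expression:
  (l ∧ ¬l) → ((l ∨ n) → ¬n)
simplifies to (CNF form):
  True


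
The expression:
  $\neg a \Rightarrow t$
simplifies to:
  $a \vee t$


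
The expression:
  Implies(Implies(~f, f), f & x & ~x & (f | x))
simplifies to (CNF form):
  ~f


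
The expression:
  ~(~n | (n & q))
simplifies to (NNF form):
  n & ~q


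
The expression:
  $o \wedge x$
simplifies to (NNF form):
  $o \wedge x$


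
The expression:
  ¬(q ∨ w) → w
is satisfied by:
  {q: True, w: True}
  {q: True, w: False}
  {w: True, q: False}


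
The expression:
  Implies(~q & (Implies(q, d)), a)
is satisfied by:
  {a: True, q: True}
  {a: True, q: False}
  {q: True, a: False}


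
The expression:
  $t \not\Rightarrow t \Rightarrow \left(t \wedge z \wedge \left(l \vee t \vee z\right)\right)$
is always true.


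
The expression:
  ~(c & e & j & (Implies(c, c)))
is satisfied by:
  {c: False, e: False, j: False}
  {j: True, c: False, e: False}
  {e: True, c: False, j: False}
  {j: True, e: True, c: False}
  {c: True, j: False, e: False}
  {j: True, c: True, e: False}
  {e: True, c: True, j: False}


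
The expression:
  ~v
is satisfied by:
  {v: False}


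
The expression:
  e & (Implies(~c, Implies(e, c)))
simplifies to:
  c & e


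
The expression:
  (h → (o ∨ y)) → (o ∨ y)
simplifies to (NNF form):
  h ∨ o ∨ y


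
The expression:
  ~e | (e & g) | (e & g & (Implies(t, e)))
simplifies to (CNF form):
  g | ~e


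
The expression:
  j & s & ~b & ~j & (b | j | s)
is never true.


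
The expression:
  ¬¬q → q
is always true.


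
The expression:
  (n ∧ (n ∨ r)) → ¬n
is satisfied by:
  {n: False}


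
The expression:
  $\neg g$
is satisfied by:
  {g: False}


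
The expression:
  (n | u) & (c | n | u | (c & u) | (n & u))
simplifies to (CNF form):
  n | u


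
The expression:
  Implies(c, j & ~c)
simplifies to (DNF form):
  ~c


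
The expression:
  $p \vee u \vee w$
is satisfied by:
  {p: True, u: True, w: True}
  {p: True, u: True, w: False}
  {p: True, w: True, u: False}
  {p: True, w: False, u: False}
  {u: True, w: True, p: False}
  {u: True, w: False, p: False}
  {w: True, u: False, p: False}


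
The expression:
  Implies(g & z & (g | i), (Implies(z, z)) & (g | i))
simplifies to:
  True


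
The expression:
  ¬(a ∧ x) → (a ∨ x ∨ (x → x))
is always true.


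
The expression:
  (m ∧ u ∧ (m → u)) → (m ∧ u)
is always true.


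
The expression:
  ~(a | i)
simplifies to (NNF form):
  ~a & ~i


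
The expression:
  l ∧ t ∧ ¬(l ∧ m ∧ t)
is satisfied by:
  {t: True, l: True, m: False}


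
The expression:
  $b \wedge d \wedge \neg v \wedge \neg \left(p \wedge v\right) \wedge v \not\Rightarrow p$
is never true.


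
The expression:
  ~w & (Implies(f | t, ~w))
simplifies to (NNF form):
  ~w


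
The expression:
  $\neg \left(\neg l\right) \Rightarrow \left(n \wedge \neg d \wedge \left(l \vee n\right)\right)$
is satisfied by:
  {n: True, l: False, d: False}
  {n: False, l: False, d: False}
  {d: True, n: True, l: False}
  {d: True, n: False, l: False}
  {l: True, n: True, d: False}


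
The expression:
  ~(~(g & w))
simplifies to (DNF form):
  g & w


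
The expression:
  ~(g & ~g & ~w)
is always true.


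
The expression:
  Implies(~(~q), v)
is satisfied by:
  {v: True, q: False}
  {q: False, v: False}
  {q: True, v: True}


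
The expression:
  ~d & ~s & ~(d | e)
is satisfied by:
  {d: False, e: False, s: False}


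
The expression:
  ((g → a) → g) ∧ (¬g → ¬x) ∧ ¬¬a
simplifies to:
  a ∧ g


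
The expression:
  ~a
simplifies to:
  ~a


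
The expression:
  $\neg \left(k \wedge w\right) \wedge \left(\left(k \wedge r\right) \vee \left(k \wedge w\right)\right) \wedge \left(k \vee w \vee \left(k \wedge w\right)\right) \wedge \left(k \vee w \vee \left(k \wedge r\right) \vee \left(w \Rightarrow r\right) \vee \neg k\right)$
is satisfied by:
  {r: True, k: True, w: False}


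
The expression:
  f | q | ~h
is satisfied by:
  {q: True, f: True, h: False}
  {q: True, f: False, h: False}
  {f: True, q: False, h: False}
  {q: False, f: False, h: False}
  {h: True, q: True, f: True}
  {h: True, q: True, f: False}
  {h: True, f: True, q: False}


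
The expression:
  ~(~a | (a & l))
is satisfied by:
  {a: True, l: False}


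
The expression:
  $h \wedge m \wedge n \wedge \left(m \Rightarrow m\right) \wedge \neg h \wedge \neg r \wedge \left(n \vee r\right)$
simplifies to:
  $\text{False}$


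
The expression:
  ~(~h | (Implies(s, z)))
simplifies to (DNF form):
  h & s & ~z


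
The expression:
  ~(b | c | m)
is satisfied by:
  {b: False, c: False, m: False}


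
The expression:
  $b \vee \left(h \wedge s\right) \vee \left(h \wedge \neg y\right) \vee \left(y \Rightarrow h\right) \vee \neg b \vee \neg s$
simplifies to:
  $\text{True}$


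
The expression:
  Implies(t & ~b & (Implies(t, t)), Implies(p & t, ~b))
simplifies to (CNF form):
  True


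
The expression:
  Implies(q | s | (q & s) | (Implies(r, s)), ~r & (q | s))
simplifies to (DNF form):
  (q & ~r) | (s & ~r) | (r & ~q & ~s)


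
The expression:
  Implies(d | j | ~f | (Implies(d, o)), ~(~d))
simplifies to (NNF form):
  d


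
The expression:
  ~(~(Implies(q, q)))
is always true.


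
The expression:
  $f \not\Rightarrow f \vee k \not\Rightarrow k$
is never true.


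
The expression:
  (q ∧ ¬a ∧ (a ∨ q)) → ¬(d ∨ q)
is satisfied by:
  {a: True, q: False}
  {q: False, a: False}
  {q: True, a: True}


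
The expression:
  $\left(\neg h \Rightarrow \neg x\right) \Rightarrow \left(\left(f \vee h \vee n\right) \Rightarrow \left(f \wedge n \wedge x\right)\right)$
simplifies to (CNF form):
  $\left(f \vee \neg h\right) \wedge \left(n \vee \neg h\right) \wedge \left(x \vee \neg f\right) \wedge \left(x \vee \neg n\right)$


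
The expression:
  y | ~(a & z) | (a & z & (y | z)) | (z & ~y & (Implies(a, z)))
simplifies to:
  True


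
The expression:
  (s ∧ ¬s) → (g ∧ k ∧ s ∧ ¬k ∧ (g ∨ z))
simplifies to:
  True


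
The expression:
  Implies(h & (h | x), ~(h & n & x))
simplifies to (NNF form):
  ~h | ~n | ~x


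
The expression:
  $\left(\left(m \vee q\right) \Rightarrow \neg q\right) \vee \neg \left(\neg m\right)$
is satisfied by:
  {m: True, q: False}
  {q: False, m: False}
  {q: True, m: True}


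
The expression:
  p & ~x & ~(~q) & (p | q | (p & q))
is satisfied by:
  {p: True, q: True, x: False}


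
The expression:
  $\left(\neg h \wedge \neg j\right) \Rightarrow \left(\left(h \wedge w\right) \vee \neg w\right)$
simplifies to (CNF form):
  $h \vee j \vee \neg w$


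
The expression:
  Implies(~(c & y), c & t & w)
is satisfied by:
  {c: True, y: True, w: True, t: True}
  {c: True, y: True, w: True, t: False}
  {c: True, y: True, t: True, w: False}
  {c: True, y: True, t: False, w: False}
  {c: True, w: True, t: True, y: False}


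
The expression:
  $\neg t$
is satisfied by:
  {t: False}


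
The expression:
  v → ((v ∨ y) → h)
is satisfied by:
  {h: True, v: False}
  {v: False, h: False}
  {v: True, h: True}


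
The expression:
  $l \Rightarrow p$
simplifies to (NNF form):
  $p \vee \neg l$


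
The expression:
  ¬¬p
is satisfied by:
  {p: True}


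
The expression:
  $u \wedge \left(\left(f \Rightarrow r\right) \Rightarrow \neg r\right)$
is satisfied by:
  {u: True, r: False}


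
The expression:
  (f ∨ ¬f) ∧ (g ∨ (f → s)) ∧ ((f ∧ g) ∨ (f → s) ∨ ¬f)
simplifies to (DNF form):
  g ∨ s ∨ ¬f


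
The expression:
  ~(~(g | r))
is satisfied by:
  {r: True, g: True}
  {r: True, g: False}
  {g: True, r: False}


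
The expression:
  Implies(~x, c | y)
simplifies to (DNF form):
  c | x | y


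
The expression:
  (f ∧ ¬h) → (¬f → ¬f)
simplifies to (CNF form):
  True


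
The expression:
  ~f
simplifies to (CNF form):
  ~f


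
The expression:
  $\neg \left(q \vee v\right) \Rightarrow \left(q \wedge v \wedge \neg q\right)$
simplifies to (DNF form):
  $q \vee v$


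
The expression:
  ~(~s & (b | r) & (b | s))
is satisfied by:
  {s: True, b: False}
  {b: False, s: False}
  {b: True, s: True}


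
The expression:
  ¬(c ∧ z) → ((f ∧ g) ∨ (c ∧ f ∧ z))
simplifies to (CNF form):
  (c ∨ f) ∧ (c ∨ g) ∧ (f ∨ z) ∧ (g ∨ z)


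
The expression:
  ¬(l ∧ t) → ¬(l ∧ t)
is always true.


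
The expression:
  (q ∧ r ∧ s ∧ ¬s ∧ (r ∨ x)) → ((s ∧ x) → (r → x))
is always true.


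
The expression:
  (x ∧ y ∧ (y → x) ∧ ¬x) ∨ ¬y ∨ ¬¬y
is always true.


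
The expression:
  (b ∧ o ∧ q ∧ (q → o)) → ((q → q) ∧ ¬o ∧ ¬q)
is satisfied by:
  {o: False, q: False, b: False}
  {b: True, o: False, q: False}
  {q: True, o: False, b: False}
  {b: True, q: True, o: False}
  {o: True, b: False, q: False}
  {b: True, o: True, q: False}
  {q: True, o: True, b: False}


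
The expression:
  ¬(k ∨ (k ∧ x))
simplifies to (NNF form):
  ¬k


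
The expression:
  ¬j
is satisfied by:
  {j: False}


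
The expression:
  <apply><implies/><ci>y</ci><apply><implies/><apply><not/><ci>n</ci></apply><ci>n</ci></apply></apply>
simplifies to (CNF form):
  <apply><or/><ci>n</ci><apply><not/><ci>y</ci></apply></apply>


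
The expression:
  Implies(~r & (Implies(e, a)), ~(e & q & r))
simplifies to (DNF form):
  True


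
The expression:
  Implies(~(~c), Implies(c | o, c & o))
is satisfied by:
  {o: True, c: False}
  {c: False, o: False}
  {c: True, o: True}


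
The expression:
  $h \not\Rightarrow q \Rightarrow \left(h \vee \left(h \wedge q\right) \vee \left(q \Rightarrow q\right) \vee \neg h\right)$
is always true.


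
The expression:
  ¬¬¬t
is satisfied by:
  {t: False}


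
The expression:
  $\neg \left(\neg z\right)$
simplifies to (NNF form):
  $z$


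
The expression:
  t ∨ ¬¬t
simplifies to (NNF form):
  t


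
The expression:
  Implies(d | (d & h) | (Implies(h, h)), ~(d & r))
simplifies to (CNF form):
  ~d | ~r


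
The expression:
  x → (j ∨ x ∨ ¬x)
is always true.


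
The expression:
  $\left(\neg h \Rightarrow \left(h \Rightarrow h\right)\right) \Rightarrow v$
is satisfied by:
  {v: True}


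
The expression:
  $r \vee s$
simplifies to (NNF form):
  $r \vee s$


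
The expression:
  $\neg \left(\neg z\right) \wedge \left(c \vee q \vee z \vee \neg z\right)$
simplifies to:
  $z$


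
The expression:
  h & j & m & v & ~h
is never true.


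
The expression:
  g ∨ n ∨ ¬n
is always true.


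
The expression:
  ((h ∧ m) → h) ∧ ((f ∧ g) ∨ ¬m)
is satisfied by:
  {f: True, g: True, m: False}
  {f: True, g: False, m: False}
  {g: True, f: False, m: False}
  {f: False, g: False, m: False}
  {m: True, f: True, g: True}


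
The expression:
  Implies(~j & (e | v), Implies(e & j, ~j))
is always true.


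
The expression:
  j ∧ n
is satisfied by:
  {j: True, n: True}


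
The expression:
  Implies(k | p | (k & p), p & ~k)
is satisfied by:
  {k: False}


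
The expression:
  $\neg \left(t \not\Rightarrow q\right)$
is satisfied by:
  {q: True, t: False}
  {t: False, q: False}
  {t: True, q: True}


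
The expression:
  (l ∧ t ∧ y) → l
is always true.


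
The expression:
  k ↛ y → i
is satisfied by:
  {i: True, y: True, k: False}
  {i: True, k: False, y: False}
  {y: True, k: False, i: False}
  {y: False, k: False, i: False}
  {i: True, y: True, k: True}
  {i: True, k: True, y: False}
  {y: True, k: True, i: False}


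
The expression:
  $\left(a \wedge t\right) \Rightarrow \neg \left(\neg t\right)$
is always true.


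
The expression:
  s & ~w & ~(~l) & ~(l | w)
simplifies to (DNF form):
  False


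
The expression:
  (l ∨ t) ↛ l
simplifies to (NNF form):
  t ∧ ¬l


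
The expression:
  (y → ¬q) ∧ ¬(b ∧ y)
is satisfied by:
  {q: False, y: False, b: False}
  {b: True, q: False, y: False}
  {q: True, b: False, y: False}
  {b: True, q: True, y: False}
  {y: True, b: False, q: False}


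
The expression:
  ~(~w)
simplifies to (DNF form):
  w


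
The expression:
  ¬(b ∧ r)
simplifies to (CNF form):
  ¬b ∨ ¬r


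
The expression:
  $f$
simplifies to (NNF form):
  $f$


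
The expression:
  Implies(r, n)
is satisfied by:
  {n: True, r: False}
  {r: False, n: False}
  {r: True, n: True}


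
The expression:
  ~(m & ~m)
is always true.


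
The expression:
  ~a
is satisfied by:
  {a: False}


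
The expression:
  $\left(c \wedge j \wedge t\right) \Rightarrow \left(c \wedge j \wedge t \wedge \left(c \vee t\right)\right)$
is always true.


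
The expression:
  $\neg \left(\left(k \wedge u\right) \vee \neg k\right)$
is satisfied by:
  {k: True, u: False}


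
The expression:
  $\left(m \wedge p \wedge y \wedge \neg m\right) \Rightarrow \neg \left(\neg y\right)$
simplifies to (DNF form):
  $\text{True}$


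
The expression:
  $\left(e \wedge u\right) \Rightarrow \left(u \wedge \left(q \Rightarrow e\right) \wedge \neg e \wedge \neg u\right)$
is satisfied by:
  {u: False, e: False}
  {e: True, u: False}
  {u: True, e: False}


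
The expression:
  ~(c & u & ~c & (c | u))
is always true.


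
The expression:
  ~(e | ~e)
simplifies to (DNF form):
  False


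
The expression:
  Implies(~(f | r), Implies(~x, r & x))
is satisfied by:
  {r: True, x: True, f: True}
  {r: True, x: True, f: False}
  {r: True, f: True, x: False}
  {r: True, f: False, x: False}
  {x: True, f: True, r: False}
  {x: True, f: False, r: False}
  {f: True, x: False, r: False}


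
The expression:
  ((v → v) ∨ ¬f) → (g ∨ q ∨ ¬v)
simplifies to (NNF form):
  g ∨ q ∨ ¬v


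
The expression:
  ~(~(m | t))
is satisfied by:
  {t: True, m: True}
  {t: True, m: False}
  {m: True, t: False}


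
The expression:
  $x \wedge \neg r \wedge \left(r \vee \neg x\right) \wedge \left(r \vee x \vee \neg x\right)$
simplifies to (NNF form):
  $\text{False}$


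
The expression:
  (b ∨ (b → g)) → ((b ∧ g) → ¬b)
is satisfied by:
  {g: False, b: False}
  {b: True, g: False}
  {g: True, b: False}


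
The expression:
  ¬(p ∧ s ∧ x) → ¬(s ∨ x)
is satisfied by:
  {p: True, x: False, s: False}
  {p: False, x: False, s: False}
  {x: True, s: True, p: True}


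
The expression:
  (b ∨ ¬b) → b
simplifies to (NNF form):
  b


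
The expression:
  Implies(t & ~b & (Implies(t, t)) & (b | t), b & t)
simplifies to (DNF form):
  b | ~t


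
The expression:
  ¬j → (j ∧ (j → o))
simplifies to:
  j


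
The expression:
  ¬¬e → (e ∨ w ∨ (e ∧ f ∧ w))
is always true.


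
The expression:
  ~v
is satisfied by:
  {v: False}


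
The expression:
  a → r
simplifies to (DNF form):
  r ∨ ¬a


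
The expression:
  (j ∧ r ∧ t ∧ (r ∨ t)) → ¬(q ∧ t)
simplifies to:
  ¬j ∨ ¬q ∨ ¬r ∨ ¬t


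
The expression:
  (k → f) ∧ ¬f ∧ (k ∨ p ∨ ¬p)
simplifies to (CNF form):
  ¬f ∧ ¬k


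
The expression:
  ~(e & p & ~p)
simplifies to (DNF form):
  True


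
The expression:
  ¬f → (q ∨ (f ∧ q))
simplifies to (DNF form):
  f ∨ q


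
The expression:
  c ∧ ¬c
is never true.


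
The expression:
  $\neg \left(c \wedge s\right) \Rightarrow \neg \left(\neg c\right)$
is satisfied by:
  {c: True}


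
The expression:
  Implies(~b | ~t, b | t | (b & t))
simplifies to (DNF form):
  b | t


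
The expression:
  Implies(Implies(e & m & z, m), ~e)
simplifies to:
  ~e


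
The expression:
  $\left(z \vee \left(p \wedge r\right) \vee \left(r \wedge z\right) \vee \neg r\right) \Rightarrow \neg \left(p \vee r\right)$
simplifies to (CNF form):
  $\neg p \wedge \left(\neg r \vee \neg z\right)$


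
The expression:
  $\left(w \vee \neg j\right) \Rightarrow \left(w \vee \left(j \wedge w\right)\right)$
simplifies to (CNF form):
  $j \vee w$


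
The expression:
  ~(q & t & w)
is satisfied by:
  {w: False, t: False, q: False}
  {q: True, w: False, t: False}
  {t: True, w: False, q: False}
  {q: True, t: True, w: False}
  {w: True, q: False, t: False}
  {q: True, w: True, t: False}
  {t: True, w: True, q: False}


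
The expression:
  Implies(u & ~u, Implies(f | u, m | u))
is always true.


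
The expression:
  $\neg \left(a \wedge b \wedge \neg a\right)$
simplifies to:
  $\text{True}$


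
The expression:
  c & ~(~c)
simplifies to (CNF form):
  c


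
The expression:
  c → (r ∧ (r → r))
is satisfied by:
  {r: True, c: False}
  {c: False, r: False}
  {c: True, r: True}


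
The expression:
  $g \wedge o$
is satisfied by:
  {g: True, o: True}


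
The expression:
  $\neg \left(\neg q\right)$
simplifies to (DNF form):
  $q$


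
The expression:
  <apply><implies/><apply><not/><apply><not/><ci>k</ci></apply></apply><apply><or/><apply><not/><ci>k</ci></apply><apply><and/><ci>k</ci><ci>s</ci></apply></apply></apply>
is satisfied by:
  {s: True, k: False}
  {k: False, s: False}
  {k: True, s: True}


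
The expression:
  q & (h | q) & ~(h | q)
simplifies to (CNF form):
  False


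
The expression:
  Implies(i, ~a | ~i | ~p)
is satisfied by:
  {p: False, a: False, i: False}
  {i: True, p: False, a: False}
  {a: True, p: False, i: False}
  {i: True, a: True, p: False}
  {p: True, i: False, a: False}
  {i: True, p: True, a: False}
  {a: True, p: True, i: False}


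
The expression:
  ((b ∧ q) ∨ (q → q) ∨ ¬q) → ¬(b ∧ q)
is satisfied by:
  {q: False, b: False}
  {b: True, q: False}
  {q: True, b: False}


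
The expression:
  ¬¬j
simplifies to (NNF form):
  j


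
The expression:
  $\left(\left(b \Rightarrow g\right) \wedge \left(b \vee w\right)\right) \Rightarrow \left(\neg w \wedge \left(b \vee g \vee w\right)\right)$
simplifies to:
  $\left(b \wedge \neg g\right) \vee \neg w$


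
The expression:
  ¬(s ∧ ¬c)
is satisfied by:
  {c: True, s: False}
  {s: False, c: False}
  {s: True, c: True}


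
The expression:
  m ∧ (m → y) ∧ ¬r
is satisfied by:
  {m: True, y: True, r: False}


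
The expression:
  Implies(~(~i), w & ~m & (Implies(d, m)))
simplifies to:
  ~i | (w & ~d & ~m)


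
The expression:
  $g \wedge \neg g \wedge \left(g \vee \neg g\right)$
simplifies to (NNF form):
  $\text{False}$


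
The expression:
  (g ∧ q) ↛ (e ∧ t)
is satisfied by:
  {g: True, q: True, e: False, t: False}
  {g: True, t: True, q: True, e: False}
  {g: True, e: True, q: True, t: False}


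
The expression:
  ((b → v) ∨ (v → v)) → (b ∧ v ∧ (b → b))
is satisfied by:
  {b: True, v: True}


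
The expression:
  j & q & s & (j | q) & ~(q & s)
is never true.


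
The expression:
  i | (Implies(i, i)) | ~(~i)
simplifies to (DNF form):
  True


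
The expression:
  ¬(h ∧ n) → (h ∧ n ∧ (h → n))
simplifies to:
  h ∧ n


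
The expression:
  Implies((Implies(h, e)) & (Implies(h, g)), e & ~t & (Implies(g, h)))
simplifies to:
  (h & ~e) | (h & ~g) | (h & ~t) | (e & ~g & ~t)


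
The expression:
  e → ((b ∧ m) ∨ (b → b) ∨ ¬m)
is always true.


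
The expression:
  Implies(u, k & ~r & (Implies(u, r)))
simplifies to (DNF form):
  ~u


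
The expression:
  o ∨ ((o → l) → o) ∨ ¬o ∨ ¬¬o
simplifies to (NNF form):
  True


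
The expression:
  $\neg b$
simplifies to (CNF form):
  $\neg b$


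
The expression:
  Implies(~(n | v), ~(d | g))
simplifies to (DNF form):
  n | v | (~d & ~g)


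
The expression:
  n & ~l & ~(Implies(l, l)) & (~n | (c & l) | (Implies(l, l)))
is never true.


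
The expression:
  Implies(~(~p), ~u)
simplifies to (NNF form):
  ~p | ~u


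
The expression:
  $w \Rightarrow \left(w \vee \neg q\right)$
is always true.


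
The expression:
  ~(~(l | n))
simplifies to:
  l | n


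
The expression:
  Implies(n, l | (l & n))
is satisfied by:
  {l: True, n: False}
  {n: False, l: False}
  {n: True, l: True}


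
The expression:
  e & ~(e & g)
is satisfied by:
  {e: True, g: False}


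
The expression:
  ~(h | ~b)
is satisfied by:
  {b: True, h: False}


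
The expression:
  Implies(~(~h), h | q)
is always true.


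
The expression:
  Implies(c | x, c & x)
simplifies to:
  (c & x) | (~c & ~x)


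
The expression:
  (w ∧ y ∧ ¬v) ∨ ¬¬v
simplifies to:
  v ∨ (w ∧ y)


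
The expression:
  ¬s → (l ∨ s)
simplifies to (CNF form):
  l ∨ s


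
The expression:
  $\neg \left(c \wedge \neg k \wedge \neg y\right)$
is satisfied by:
  {y: True, k: True, c: False}
  {y: True, c: False, k: False}
  {k: True, c: False, y: False}
  {k: False, c: False, y: False}
  {y: True, k: True, c: True}
  {y: True, c: True, k: False}
  {k: True, c: True, y: False}


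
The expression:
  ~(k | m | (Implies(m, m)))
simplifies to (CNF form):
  False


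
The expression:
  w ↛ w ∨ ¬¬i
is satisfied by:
  {i: True}


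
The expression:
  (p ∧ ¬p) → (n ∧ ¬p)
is always true.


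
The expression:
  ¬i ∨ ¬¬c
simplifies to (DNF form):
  c ∨ ¬i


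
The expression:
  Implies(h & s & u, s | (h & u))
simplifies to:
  True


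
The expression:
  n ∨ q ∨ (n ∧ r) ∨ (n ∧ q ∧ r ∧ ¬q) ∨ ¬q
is always true.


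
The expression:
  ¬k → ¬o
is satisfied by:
  {k: True, o: False}
  {o: False, k: False}
  {o: True, k: True}


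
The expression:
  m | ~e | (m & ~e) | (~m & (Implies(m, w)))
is always true.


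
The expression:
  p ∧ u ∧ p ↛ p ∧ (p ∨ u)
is never true.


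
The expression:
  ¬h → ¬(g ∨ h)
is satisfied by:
  {h: True, g: False}
  {g: False, h: False}
  {g: True, h: True}


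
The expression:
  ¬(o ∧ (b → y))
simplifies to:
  (b ∧ ¬y) ∨ ¬o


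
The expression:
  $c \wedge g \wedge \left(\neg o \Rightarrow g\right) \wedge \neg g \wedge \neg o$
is never true.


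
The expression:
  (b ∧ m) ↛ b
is never true.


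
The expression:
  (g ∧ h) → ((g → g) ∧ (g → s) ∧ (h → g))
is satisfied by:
  {s: True, h: False, g: False}
  {h: False, g: False, s: False}
  {g: True, s: True, h: False}
  {g: True, h: False, s: False}
  {s: True, h: True, g: False}
  {h: True, s: False, g: False}
  {g: True, h: True, s: True}


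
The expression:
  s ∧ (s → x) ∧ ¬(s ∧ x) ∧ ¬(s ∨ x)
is never true.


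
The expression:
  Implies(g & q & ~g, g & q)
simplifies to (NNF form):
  True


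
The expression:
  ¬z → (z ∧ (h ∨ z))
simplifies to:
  z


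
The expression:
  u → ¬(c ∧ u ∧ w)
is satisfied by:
  {w: False, c: False, u: False}
  {u: True, w: False, c: False}
  {c: True, w: False, u: False}
  {u: True, c: True, w: False}
  {w: True, u: False, c: False}
  {u: True, w: True, c: False}
  {c: True, w: True, u: False}
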